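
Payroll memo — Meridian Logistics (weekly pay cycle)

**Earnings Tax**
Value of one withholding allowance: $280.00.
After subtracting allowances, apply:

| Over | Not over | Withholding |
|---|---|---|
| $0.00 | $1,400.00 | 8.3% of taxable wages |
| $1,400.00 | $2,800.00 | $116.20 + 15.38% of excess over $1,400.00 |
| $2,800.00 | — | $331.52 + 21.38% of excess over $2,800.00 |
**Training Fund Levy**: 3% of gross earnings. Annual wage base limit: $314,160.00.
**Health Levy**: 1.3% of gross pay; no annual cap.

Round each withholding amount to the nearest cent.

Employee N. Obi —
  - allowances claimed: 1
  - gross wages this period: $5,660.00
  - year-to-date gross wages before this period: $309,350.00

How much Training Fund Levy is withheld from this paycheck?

$144.30

Training Fund Levy: cap $314,160.00 − YTD $309,350.00 = $4,810.00 subject; 3% × $4,810.00 = $144.30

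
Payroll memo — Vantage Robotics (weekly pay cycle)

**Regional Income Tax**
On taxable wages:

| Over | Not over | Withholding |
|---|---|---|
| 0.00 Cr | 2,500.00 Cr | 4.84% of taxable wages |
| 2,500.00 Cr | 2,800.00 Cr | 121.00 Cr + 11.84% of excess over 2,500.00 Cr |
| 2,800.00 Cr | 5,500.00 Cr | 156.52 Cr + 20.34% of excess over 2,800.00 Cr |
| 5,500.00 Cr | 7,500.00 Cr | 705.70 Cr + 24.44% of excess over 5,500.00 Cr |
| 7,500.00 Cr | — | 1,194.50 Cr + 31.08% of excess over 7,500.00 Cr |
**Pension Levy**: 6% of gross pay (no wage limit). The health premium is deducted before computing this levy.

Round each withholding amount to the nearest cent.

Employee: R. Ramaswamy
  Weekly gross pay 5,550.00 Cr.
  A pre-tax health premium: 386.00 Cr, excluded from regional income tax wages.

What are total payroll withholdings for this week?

Regional Income Tax: taxable = 5,550.00 Cr − 386.00 Cr = 5,164.00 Cr
  156.52 Cr + 20.34% × (5,164.00 Cr − 2,800.00 Cr) = 156.52 Cr + 20.34% × 2,364.00 Cr = 637.36 Cr
Pension Levy: 6% × 5,164.00 Cr = 309.84 Cr
Total: 637.36 Cr + 309.84 Cr = 947.20 Cr

947.20 Cr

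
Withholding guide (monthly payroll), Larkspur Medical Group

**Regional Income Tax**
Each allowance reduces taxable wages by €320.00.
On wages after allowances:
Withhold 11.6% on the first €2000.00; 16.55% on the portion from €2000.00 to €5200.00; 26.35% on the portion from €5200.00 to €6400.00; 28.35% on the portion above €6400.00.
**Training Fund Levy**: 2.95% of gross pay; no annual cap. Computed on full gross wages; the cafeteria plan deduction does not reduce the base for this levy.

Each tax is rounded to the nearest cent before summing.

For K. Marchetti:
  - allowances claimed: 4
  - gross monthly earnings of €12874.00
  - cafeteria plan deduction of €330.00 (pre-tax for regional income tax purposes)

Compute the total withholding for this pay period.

Regional Income Tax: taxable = €12874.00 − €330.00 − 4×€320.00 = €11264.00
  €1077.80 + 28.35% × (€11264.00 − €6400.00) = €1077.80 + 28.35% × €4864.00 = €2456.74
Training Fund Levy: 2.95% × €12874.00 = €379.78
Total: €2456.74 + €379.78 = €2836.52

€2836.52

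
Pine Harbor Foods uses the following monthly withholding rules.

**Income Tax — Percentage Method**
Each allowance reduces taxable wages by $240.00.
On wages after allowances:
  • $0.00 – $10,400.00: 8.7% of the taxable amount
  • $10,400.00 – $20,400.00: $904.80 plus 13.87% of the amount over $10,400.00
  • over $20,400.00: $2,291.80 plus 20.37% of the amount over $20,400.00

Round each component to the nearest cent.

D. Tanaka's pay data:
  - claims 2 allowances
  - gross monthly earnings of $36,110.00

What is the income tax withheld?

$5,394.15

Income Tax: taxable = $36,110.00 − 2×$240.00 = $35,630.00
  $2,291.80 + 20.37% × ($35,630.00 − $20,400.00) = $2,291.80 + 20.37% × $15,230.00 = $5,394.15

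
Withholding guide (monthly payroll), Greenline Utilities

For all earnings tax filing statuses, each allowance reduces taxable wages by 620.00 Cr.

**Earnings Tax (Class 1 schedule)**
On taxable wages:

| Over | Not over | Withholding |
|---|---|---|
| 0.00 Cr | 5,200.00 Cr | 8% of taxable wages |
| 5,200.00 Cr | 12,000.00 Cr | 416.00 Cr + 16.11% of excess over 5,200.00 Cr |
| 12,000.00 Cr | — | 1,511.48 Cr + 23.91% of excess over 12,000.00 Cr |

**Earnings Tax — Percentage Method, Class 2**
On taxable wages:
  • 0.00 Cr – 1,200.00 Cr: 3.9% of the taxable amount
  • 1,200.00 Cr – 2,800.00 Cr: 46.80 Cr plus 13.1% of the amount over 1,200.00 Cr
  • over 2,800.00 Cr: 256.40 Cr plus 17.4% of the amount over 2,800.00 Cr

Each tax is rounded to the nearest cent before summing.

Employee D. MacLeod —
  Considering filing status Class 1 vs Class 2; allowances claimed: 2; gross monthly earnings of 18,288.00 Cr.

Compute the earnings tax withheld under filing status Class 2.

Earnings Tax (Class 2): taxable = 18,288.00 Cr − 2×620.00 Cr = 17,048.00 Cr
  256.40 Cr + 17.4% × (17,048.00 Cr − 2,800.00 Cr) = 256.40 Cr + 17.4% × 14,248.00 Cr = 2,735.55 Cr

2,735.55 Cr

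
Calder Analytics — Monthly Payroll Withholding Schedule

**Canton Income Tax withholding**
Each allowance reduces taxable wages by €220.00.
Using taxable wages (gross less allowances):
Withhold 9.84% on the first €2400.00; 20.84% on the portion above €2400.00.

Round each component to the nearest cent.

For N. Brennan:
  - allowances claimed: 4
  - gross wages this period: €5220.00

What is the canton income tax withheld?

Canton Income Tax: taxable = €5220.00 − 4×€220.00 = €4340.00
  €236.16 + 20.84% × (€4340.00 − €2400.00) = €236.16 + 20.84% × €1940.00 = €640.46

€640.46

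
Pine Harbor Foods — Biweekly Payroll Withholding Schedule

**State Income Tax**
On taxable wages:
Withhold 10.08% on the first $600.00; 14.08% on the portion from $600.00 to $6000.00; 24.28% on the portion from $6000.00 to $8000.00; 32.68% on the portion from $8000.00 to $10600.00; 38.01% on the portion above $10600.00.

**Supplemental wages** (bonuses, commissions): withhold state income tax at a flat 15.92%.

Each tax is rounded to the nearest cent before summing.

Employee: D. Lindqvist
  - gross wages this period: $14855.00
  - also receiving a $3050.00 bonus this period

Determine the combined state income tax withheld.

$4258.97

State Income Tax: taxable = $14855.00
  $2156.08 + 38.01% × ($14855.00 − $10600.00) = $2156.08 + 38.01% × $4255.00 = $3773.41
Supplemental (15.92% flat on bonus): 15.92% × $3050.00 = $485.56
Total state income tax: $3773.41 + $485.56 = $4258.97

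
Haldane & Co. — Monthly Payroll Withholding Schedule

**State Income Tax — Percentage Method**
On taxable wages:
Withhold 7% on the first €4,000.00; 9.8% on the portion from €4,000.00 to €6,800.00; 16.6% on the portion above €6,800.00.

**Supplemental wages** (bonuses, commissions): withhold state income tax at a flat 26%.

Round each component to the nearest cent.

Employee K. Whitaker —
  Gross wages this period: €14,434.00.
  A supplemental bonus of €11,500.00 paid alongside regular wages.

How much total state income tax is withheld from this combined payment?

€4,811.64

State Income Tax: taxable = €14,434.00
  €554.40 + 16.6% × (€14,434.00 − €6,800.00) = €554.40 + 16.6% × €7,634.00 = €1,821.64
Supplemental (26% flat on bonus): 26% × €11,500.00 = €2,990.00
Total state income tax: €1,821.64 + €2,990.00 = €4,811.64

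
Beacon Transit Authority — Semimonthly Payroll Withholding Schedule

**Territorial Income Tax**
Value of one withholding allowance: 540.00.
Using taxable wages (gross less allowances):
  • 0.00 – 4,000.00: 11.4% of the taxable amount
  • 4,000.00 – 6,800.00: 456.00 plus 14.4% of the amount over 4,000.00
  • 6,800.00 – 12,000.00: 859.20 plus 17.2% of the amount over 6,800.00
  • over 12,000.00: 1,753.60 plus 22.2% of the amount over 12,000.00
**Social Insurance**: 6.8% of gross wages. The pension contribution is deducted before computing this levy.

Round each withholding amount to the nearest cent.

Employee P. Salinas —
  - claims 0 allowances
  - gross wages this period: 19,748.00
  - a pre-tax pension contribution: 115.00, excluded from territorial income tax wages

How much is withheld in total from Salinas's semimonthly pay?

Territorial Income Tax: taxable = 19,748.00 − 115.00 = 19,633.00
  1,753.60 + 22.2% × (19,633.00 − 12,000.00) = 1,753.60 + 22.2% × 7,633.00 = 3,448.13
Social Insurance: 6.8% × 19,633.00 = 1,335.04
Total: 3,448.13 + 1,335.04 = 4,783.17

4,783.17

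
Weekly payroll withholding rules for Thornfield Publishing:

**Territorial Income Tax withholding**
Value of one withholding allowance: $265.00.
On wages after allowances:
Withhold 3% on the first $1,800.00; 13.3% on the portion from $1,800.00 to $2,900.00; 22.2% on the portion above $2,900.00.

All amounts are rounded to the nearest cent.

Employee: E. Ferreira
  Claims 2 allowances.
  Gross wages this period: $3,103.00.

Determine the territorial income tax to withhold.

Territorial Income Tax: taxable = $3,103.00 − 2×$265.00 = $2,573.00
  $54.00 + 13.3% × ($2,573.00 − $1,800.00) = $54.00 + 13.3% × $773.00 = $156.81

$156.81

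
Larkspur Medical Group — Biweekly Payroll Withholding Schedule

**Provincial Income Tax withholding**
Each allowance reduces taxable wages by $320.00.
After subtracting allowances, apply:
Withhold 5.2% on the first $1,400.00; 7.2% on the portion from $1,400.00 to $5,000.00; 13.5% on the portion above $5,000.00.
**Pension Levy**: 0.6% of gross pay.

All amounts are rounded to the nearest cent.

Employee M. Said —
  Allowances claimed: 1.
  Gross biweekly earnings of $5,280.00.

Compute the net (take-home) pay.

$4,919.20

Provincial Income Tax: taxable = $5,280.00 − 1×$320.00 = $4,960.00
  $72.80 + 7.2% × ($4,960.00 − $1,400.00) = $72.80 + 7.2% × $3,560.00 = $329.12
Pension Levy: 0.6% × $5,280.00 = $31.68
Total withheld: $329.12 + $31.68 = $360.80
Net pay: $5,280.00 − $360.80 = $4,919.20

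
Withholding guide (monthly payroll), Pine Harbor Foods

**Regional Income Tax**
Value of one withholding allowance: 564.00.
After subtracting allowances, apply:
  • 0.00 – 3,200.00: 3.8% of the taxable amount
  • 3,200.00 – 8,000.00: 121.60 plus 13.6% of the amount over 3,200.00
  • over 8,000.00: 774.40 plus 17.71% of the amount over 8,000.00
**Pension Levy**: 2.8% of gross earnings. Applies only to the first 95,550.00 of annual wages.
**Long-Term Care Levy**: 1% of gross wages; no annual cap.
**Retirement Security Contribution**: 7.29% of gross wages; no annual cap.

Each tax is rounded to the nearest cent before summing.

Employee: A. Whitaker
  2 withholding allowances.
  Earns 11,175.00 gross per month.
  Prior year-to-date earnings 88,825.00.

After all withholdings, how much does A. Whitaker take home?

8,923.37

Regional Income Tax: taxable = 11,175.00 − 2×564.00 = 10,047.00
  774.40 + 17.71% × (10,047.00 − 8,000.00) = 774.40 + 17.71% × 2,047.00 = 1,136.92
Pension Levy: cap 95,550.00 − YTD 88,825.00 = 6,725.00 subject; 2.8% × 6,725.00 = 188.30
Long-Term Care Levy: 1% × 11,175.00 = 111.75
Retirement Security Contribution: 7.29% × 11,175.00 = 814.66
Total withheld: 1,136.92 + 188.30 + 111.75 + 814.66 = 2,251.63
Net pay: 11,175.00 − 2,251.63 = 8,923.37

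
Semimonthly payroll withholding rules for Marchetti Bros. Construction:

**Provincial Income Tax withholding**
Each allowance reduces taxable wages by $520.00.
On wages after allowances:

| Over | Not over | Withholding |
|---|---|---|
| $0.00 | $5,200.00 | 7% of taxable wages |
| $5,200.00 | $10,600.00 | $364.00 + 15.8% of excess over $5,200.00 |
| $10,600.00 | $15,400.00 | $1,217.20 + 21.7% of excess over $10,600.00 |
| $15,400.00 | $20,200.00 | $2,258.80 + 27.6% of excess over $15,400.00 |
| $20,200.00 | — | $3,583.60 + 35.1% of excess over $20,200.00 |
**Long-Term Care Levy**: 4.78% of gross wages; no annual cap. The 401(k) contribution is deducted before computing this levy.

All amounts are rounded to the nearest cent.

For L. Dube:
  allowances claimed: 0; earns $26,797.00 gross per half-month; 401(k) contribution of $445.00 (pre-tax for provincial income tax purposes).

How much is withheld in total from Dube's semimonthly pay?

$7,002.58

Provincial Income Tax: taxable = $26,797.00 − $445.00 = $26,352.00
  $3,583.60 + 35.1% × ($26,352.00 − $20,200.00) = $3,583.60 + 35.1% × $6,152.00 = $5,742.95
Long-Term Care Levy: 4.78% × $26,352.00 = $1,259.63
Total: $5,742.95 + $1,259.63 = $7,002.58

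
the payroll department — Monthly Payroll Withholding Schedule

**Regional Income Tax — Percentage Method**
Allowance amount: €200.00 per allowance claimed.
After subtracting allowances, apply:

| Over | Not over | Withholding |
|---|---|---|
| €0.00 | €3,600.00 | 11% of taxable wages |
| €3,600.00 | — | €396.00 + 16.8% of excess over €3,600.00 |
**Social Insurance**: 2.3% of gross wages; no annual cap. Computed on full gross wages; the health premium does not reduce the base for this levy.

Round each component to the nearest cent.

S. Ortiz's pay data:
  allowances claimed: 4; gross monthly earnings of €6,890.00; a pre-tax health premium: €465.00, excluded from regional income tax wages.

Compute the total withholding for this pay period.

€894.67

Regional Income Tax: taxable = €6,890.00 − €465.00 − 4×€200.00 = €5,625.00
  €396.00 + 16.8% × (€5,625.00 − €3,600.00) = €396.00 + 16.8% × €2,025.00 = €736.20
Social Insurance: 2.3% × €6,890.00 = €158.47
Total: €736.20 + €158.47 = €894.67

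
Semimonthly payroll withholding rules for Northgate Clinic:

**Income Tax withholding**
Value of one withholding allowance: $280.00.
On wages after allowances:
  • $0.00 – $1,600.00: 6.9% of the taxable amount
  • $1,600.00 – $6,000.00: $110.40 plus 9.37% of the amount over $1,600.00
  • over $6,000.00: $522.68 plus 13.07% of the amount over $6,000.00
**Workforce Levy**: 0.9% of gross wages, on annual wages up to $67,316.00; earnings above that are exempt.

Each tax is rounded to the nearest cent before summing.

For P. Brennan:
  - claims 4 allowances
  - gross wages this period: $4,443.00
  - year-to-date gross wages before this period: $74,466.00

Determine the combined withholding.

Income Tax: taxable = $4,443.00 − 4×$280.00 = $3,323.00
  $110.40 + 9.37% × ($3,323.00 − $1,600.00) = $110.40 + 9.37% × $1,723.00 = $271.85
Workforce Levy: YTD $74,466.00 ≥ cap $67,316.00 → $0.00
Total: $271.85 + $0.00 = $271.85

$271.85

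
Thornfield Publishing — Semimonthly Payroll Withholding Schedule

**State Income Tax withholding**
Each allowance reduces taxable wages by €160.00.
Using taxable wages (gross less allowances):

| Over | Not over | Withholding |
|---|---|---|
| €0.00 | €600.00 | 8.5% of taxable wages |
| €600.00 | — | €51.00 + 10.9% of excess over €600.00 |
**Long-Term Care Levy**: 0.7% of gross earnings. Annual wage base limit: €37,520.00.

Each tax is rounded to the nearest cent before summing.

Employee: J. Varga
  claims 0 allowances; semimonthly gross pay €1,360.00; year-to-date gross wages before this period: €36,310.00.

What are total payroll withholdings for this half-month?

State Income Tax: taxable = €1,360.00
  €51.00 + 10.9% × (€1,360.00 − €600.00) = €51.00 + 10.9% × €760.00 = €133.84
Long-Term Care Levy: cap €37,520.00 − YTD €36,310.00 = €1,210.00 subject; 0.7% × €1,210.00 = €8.47
Total: €133.84 + €8.47 = €142.31

€142.31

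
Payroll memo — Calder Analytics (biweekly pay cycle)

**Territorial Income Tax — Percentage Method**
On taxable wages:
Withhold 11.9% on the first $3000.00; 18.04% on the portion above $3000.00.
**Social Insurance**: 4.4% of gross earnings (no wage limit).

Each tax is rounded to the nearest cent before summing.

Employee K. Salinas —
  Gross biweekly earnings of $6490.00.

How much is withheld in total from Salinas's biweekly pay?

Territorial Income Tax: taxable = $6490.00
  $357.00 + 18.04% × ($6490.00 − $3000.00) = $357.00 + 18.04% × $3490.00 = $986.60
Social Insurance: 4.4% × $6490.00 = $285.56
Total: $986.60 + $285.56 = $1272.16

$1272.16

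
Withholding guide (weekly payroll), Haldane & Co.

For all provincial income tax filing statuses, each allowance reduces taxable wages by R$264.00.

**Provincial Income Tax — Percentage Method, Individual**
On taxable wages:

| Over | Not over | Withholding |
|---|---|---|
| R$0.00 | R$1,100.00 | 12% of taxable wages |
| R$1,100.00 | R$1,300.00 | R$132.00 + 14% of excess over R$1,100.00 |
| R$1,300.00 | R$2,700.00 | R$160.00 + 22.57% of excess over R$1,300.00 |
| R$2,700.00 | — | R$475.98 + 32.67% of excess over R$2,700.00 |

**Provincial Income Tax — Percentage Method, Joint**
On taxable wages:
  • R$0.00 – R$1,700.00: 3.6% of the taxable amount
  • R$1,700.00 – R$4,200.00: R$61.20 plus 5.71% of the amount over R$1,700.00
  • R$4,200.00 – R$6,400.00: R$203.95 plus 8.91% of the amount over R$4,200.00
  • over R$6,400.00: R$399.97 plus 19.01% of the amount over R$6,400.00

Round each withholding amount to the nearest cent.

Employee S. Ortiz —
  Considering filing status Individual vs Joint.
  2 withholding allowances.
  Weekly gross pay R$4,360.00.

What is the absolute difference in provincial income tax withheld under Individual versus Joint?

Provincial Income Tax (Individual): taxable = R$4,360.00 − 2×R$264.00 = R$3,832.00
  R$475.98 + 32.67% × (R$3,832.00 − R$2,700.00) = R$475.98 + 32.67% × R$1,132.00 = R$845.80
Provincial Income Tax (Joint): taxable = R$4,360.00 − 2×R$264.00 = R$3,832.00
  R$61.20 + 5.71% × (R$3,832.00 − R$1,700.00) = R$61.20 + 5.71% × R$2,132.00 = R$182.94
Difference: |R$845.80 − R$182.94| = R$662.86 (higher under Individual)

R$662.86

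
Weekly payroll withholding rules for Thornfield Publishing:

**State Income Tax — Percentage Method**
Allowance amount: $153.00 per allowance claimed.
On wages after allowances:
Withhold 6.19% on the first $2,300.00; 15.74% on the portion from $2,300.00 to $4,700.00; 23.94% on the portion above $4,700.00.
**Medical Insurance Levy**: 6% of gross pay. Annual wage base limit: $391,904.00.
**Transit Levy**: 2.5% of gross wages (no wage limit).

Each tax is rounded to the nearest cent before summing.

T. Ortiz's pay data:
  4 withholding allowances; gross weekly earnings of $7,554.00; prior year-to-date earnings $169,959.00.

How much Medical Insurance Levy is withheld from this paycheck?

$453.24

Medical Insurance Levy: 6% × $7,554.00 = $453.24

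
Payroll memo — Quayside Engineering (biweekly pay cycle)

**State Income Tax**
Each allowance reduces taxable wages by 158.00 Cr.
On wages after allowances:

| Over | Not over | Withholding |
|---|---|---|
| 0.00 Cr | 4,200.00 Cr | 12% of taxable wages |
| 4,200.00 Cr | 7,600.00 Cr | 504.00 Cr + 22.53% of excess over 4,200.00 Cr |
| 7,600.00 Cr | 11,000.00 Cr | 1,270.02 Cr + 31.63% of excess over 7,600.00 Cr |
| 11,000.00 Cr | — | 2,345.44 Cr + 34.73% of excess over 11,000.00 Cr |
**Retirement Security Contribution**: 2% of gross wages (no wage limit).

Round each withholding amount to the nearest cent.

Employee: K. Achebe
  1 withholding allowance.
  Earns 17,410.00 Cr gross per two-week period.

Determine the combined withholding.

4,864.96 Cr

State Income Tax: taxable = 17,410.00 Cr − 1×158.00 Cr = 17,252.00 Cr
  2,345.44 Cr + 34.73% × (17,252.00 Cr − 11,000.00 Cr) = 2,345.44 Cr + 34.73% × 6,252.00 Cr = 4,516.76 Cr
Retirement Security Contribution: 2% × 17,410.00 Cr = 348.20 Cr
Total: 4,516.76 Cr + 348.20 Cr = 4,864.96 Cr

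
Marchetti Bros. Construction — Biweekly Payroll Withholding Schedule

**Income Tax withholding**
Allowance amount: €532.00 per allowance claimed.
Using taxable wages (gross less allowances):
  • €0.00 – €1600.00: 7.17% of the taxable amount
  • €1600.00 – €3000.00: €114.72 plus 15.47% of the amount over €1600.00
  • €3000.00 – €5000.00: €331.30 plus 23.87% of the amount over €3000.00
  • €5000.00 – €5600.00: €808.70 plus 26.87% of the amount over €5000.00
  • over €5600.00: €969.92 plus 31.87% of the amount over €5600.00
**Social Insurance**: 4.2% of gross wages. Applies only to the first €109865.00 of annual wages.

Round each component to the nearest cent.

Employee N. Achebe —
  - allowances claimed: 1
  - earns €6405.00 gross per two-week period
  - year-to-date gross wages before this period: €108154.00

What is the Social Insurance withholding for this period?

€71.86

Social Insurance: cap €109865.00 − YTD €108154.00 = €1711.00 subject; 4.2% × €1711.00 = €71.86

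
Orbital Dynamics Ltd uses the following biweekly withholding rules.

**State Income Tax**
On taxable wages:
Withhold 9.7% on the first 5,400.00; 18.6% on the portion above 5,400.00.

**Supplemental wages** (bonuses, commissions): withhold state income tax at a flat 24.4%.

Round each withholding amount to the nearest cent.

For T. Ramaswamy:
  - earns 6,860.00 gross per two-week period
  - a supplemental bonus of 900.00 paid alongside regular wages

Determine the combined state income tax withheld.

1,014.96

State Income Tax: taxable = 6,860.00
  523.80 + 18.6% × (6,860.00 − 5,400.00) = 523.80 + 18.6% × 1,460.00 = 795.36
Supplemental (24.4% flat on bonus): 24.4% × 900.00 = 219.60
Total state income tax: 795.36 + 219.60 = 1,014.96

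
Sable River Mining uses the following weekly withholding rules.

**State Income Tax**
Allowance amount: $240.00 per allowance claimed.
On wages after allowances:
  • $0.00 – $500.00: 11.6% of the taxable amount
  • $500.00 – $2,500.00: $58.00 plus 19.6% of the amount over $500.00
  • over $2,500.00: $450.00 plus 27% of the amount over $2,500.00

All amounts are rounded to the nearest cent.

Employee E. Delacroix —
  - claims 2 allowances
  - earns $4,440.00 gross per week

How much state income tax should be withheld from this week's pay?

$844.20

State Income Tax: taxable = $4,440.00 − 2×$240.00 = $3,960.00
  $450.00 + 27% × ($3,960.00 − $2,500.00) = $450.00 + 27% × $1,460.00 = $844.20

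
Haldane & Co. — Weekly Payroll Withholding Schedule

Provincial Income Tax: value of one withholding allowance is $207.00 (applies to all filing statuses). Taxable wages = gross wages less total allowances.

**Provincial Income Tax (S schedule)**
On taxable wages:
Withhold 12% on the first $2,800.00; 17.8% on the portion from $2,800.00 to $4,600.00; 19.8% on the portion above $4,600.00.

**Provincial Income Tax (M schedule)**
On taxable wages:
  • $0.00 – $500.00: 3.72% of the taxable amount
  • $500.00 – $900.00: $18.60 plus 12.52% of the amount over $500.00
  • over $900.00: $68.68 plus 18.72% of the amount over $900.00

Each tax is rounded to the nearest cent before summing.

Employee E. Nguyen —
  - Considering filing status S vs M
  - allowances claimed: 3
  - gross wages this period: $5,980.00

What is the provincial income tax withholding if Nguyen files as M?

Provincial Income Tax (M): taxable = $5,980.00 − 3×$207.00 = $5,359.00
  $68.68 + 18.72% × ($5,359.00 − $900.00) = $68.68 + 18.72% × $4,459.00 = $903.40

$903.40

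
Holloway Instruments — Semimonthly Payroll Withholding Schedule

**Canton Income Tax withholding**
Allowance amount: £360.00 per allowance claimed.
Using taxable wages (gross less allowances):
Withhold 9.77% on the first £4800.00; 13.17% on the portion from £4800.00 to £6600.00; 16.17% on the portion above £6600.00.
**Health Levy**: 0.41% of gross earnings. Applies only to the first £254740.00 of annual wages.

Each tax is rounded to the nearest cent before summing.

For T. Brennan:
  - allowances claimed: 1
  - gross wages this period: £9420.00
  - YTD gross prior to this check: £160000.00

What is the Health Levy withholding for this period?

Health Levy: 0.41% × £9420.00 = £38.62

£38.62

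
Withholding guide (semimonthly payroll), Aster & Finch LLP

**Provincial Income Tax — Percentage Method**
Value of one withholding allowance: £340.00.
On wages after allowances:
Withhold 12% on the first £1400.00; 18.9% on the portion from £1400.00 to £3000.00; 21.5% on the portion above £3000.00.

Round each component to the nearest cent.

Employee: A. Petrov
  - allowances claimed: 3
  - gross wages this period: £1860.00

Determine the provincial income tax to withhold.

£100.80

Provincial Income Tax: taxable = £1860.00 − 3×£340.00 = £840.00
  12% × £840.00 = £100.80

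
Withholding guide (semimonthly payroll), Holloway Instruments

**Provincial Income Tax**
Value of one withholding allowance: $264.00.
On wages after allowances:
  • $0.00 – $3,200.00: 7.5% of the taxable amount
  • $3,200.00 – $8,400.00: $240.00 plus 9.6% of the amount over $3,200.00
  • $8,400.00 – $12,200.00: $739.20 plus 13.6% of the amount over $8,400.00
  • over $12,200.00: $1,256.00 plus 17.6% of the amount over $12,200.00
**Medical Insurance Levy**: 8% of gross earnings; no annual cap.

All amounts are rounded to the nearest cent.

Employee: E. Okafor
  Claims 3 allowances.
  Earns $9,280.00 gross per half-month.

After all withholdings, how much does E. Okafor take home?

Provincial Income Tax: taxable = $9,280.00 − 3×$264.00 = $8,488.00
  $739.20 + 13.6% × ($8,488.00 − $8,400.00) = $739.20 + 13.6% × $88.00 = $751.17
Medical Insurance Levy: 8% × $9,280.00 = $742.40
Total withheld: $751.17 + $742.40 = $1,493.57
Net pay: $9,280.00 − $1,493.57 = $7,786.43

$7,786.43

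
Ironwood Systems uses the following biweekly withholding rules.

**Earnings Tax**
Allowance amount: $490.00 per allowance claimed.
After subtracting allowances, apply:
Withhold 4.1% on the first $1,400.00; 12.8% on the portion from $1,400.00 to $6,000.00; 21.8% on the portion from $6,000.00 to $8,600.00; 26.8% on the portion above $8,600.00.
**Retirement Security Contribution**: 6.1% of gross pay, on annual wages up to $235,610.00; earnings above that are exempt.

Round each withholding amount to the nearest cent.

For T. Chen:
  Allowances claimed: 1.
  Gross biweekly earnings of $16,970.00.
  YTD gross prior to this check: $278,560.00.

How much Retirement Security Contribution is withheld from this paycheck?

Retirement Security Contribution: YTD $278,560.00 ≥ cap $235,610.00 → $0.00

$0.00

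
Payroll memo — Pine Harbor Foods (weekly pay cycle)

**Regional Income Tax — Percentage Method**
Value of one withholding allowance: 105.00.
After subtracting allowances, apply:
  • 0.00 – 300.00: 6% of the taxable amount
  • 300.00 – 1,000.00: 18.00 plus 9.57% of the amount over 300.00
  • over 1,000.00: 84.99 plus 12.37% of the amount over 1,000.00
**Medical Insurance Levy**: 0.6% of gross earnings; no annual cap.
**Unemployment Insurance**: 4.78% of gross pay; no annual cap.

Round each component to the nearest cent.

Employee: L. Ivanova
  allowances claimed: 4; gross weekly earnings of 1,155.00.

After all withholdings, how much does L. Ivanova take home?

1,033.23

Regional Income Tax: taxable = 1,155.00 − 4×105.00 = 735.00
  18.00 + 9.57% × (735.00 − 300.00) = 18.00 + 9.57% × 435.00 = 59.63
Medical Insurance Levy: 0.6% × 1,155.00 = 6.93
Unemployment Insurance: 4.78% × 1,155.00 = 55.21
Total withheld: 59.63 + 6.93 + 55.21 = 121.77
Net pay: 1,155.00 − 121.77 = 1,033.23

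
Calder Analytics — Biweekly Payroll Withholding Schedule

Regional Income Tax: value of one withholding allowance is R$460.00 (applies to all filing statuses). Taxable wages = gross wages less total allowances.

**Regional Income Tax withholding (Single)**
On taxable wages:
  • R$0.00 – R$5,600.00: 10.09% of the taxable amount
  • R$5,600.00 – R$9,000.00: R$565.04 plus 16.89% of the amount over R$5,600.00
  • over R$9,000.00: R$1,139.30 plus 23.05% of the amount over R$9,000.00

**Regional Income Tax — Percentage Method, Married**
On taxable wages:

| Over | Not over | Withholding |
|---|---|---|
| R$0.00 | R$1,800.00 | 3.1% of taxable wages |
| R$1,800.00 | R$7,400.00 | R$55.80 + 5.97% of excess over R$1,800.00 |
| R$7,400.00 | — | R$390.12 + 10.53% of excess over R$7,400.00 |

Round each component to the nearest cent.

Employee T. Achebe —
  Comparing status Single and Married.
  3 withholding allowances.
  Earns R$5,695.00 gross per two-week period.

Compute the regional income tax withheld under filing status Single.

R$435.38

Regional Income Tax (Single): taxable = R$5,695.00 − 3×R$460.00 = R$4,315.00
  10.09% × R$4,315.00 = R$435.38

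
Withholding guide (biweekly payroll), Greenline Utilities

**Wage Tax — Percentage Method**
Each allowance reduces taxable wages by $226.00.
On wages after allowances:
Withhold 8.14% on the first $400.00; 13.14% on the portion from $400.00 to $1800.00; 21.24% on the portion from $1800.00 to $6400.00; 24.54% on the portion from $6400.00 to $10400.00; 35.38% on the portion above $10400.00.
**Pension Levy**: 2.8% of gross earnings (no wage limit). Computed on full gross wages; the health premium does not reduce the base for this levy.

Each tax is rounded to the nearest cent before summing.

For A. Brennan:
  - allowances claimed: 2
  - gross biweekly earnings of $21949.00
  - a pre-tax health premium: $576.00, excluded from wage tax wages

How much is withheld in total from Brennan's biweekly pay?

$6512.06

Wage Tax: taxable = $21949.00 − $576.00 − 2×$226.00 = $20921.00
  $2175.16 + 35.38% × ($20921.00 − $10400.00) = $2175.16 + 35.38% × $10521.00 = $5897.49
Pension Levy: 2.8% × $21949.00 = $614.57
Total: $5897.49 + $614.57 = $6512.06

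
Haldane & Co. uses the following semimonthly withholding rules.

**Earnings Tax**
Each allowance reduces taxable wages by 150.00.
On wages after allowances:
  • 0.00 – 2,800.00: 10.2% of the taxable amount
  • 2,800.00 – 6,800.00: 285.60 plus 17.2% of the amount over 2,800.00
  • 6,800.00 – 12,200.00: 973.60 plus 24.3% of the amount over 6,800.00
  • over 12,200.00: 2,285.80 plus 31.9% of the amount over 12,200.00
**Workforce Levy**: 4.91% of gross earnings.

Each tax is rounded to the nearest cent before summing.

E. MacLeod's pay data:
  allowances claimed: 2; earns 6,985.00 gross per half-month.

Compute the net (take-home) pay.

Earnings Tax: taxable = 6,985.00 − 2×150.00 = 6,685.00
  285.60 + 17.2% × (6,685.00 − 2,800.00) = 285.60 + 17.2% × 3,885.00 = 953.82
Workforce Levy: 4.91% × 6,985.00 = 342.96
Total withheld: 953.82 + 342.96 = 1,296.78
Net pay: 6,985.00 − 1,296.78 = 5,688.22

5,688.22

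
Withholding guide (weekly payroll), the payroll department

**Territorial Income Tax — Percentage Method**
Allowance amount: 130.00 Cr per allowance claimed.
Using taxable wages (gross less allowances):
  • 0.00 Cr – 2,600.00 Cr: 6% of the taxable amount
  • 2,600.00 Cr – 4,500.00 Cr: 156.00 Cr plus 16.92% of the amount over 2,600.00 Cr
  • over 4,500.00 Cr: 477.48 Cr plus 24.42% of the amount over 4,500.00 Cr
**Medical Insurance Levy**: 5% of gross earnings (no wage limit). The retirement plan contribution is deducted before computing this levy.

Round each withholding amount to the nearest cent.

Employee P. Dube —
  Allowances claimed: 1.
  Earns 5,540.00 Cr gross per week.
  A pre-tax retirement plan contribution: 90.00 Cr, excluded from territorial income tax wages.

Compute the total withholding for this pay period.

Territorial Income Tax: taxable = 5,540.00 Cr − 90.00 Cr − 1×130.00 Cr = 5,320.00 Cr
  477.48 Cr + 24.42% × (5,320.00 Cr − 4,500.00 Cr) = 477.48 Cr + 24.42% × 820.00 Cr = 677.72 Cr
Medical Insurance Levy: 5% × 5,450.00 Cr = 272.50 Cr
Total: 677.72 Cr + 272.50 Cr = 950.22 Cr

950.22 Cr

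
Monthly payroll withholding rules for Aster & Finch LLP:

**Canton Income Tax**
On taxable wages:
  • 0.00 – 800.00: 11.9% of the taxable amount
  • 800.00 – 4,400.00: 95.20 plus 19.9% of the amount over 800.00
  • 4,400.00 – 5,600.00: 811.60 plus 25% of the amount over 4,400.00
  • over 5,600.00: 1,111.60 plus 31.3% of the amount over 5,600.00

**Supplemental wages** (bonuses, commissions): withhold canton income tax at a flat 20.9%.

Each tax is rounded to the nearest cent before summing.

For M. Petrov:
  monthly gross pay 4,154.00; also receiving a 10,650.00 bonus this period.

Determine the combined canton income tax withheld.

Canton Income Tax: taxable = 4,154.00
  95.20 + 19.9% × (4,154.00 − 800.00) = 95.20 + 19.9% × 3,354.00 = 762.65
Supplemental (20.9% flat on bonus): 20.9% × 10,650.00 = 2,225.85
Total canton income tax: 762.65 + 2,225.85 = 2,988.50

2,988.50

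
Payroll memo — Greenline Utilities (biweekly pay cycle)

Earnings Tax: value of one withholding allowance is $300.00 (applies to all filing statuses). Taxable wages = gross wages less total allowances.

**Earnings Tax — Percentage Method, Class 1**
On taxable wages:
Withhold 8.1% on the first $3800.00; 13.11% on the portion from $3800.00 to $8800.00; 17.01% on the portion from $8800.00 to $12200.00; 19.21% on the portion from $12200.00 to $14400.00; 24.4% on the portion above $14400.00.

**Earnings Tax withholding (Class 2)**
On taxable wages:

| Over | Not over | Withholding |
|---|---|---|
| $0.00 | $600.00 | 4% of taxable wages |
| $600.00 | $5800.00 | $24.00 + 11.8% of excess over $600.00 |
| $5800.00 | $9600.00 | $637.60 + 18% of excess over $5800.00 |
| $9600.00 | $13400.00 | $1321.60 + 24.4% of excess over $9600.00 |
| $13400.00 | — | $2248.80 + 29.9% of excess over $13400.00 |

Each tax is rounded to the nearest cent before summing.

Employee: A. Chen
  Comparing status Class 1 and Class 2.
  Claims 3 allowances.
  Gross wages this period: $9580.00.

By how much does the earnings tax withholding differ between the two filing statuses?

Earnings Tax (Class 1): taxable = $9580.00 − 3×$300.00 = $8680.00
  $307.80 + 13.11% × ($8680.00 − $3800.00) = $307.80 + 13.11% × $4880.00 = $947.57
Earnings Tax (Class 2): taxable = $9580.00 − 3×$300.00 = $8680.00
  $637.60 + 18% × ($8680.00 − $5800.00) = $637.60 + 18% × $2880.00 = $1156.00
Difference: |$947.57 − $1156.00| = $208.43 (higher under Class 2)

$208.43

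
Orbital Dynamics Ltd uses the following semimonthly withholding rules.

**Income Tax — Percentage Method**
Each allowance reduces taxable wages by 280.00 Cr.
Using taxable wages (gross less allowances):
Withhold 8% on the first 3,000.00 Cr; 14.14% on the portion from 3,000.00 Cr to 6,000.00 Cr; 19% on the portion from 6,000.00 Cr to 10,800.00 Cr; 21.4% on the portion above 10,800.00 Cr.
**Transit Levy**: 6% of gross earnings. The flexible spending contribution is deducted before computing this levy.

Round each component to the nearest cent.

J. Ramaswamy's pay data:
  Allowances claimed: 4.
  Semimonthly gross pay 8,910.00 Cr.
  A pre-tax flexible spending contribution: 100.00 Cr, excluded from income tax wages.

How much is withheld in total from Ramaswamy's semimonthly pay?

1,513.90 Cr

Income Tax: taxable = 8,910.00 Cr − 100.00 Cr − 4×280.00 Cr = 7,690.00 Cr
  664.20 Cr + 19% × (7,690.00 Cr − 6,000.00 Cr) = 664.20 Cr + 19% × 1,690.00 Cr = 985.30 Cr
Transit Levy: 6% × 8,810.00 Cr = 528.60 Cr
Total: 985.30 Cr + 528.60 Cr = 1,513.90 Cr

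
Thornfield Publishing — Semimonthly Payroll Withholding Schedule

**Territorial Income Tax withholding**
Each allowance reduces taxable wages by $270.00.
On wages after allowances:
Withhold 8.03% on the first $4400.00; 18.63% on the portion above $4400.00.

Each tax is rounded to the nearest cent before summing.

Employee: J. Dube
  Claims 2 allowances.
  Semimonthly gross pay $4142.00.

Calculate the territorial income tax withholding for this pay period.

$289.24

Territorial Income Tax: taxable = $4142.00 − 2×$270.00 = $3602.00
  8.03% × $3602.00 = $289.24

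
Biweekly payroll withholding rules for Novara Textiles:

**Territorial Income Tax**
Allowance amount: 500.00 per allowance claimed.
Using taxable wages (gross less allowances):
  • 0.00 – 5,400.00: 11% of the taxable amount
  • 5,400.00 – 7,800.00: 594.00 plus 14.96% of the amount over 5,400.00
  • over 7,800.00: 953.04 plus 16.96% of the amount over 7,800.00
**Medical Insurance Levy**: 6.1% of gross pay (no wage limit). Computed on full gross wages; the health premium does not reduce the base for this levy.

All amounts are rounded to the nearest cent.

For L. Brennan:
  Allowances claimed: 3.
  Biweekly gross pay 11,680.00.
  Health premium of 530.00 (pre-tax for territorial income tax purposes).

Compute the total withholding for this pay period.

1,979.28

Territorial Income Tax: taxable = 11,680.00 − 530.00 − 3×500.00 = 9,650.00
  953.04 + 16.96% × (9,650.00 − 7,800.00) = 953.04 + 16.96% × 1,850.00 = 1,266.80
Medical Insurance Levy: 6.1% × 11,680.00 = 712.48
Total: 1,266.80 + 712.48 = 1,979.28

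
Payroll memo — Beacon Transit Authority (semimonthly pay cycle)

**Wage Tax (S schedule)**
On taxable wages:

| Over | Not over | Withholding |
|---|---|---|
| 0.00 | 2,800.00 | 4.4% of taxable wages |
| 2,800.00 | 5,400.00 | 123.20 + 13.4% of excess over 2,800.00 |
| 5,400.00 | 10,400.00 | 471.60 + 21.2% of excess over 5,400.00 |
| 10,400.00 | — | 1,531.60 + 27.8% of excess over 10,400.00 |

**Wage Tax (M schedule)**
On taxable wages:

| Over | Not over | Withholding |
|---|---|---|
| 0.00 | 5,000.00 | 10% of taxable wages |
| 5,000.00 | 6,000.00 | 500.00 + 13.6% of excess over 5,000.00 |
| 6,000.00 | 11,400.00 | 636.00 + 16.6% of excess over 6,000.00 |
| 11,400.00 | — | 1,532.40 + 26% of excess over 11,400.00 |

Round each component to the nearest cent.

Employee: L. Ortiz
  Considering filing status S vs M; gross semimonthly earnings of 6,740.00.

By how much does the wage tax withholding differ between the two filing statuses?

Wage Tax (S): taxable = 6,740.00
  471.60 + 21.2% × (6,740.00 − 5,400.00) = 471.60 + 21.2% × 1,340.00 = 755.68
Wage Tax (M): taxable = 6,740.00
  636.00 + 16.6% × (6,740.00 − 6,000.00) = 636.00 + 16.6% × 740.00 = 758.84
Difference: |755.68 − 758.84| = 3.16 (higher under M)

3.16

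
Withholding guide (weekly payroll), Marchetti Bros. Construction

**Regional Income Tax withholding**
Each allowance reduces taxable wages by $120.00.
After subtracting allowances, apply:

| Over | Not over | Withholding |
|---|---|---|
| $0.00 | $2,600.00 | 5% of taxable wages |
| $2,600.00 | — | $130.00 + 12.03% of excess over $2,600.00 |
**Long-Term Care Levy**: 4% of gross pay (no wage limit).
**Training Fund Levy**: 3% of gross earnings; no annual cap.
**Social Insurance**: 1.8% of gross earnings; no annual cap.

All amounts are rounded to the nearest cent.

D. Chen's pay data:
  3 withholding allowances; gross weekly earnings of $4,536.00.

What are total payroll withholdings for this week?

Regional Income Tax: taxable = $4,536.00 − 3×$120.00 = $4,176.00
  $130.00 + 12.03% × ($4,176.00 − $2,600.00) = $130.00 + 12.03% × $1,576.00 = $319.59
Long-Term Care Levy: 4% × $4,536.00 = $181.44
Training Fund Levy: 3% × $4,536.00 = $136.08
Social Insurance: 1.8% × $4,536.00 = $81.65
Total: $319.59 + $181.44 + $136.08 + $81.65 = $718.76

$718.76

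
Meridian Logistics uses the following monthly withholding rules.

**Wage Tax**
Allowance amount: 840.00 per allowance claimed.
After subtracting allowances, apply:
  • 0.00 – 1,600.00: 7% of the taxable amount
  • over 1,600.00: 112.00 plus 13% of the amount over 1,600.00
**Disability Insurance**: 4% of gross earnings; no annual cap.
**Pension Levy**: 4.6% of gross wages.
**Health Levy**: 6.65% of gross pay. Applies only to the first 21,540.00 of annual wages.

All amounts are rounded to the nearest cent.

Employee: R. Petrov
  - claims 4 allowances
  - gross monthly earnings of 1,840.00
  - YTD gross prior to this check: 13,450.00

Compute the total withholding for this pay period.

Wage Tax: taxable = 1,840.00 − 4×840.00 = -1,520.00
  Taxable ≤ 0 → 0.00
Disability Insurance: 4% × 1,840.00 = 73.60
Pension Levy: 4.6% × 1,840.00 = 84.64
Health Levy: 6.65% × 1,840.00 = 122.36
Total: 0.00 + 73.60 + 84.64 + 122.36 = 280.60

280.60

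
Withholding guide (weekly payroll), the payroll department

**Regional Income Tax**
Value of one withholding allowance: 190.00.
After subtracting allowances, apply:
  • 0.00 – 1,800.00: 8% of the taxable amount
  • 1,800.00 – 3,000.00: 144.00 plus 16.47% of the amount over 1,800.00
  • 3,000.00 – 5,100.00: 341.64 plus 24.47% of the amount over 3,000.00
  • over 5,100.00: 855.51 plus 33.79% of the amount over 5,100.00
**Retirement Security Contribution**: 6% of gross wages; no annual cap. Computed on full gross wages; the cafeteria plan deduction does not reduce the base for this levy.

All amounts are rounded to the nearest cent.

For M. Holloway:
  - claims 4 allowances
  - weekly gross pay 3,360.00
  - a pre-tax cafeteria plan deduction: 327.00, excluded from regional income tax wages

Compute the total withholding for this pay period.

Regional Income Tax: taxable = 3,360.00 − 327.00 − 4×190.00 = 2,273.00
  144.00 + 16.47% × (2,273.00 − 1,800.00) = 144.00 + 16.47% × 473.00 = 221.90
Retirement Security Contribution: 6% × 3,360.00 = 201.60
Total: 221.90 + 201.60 = 423.50

423.50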